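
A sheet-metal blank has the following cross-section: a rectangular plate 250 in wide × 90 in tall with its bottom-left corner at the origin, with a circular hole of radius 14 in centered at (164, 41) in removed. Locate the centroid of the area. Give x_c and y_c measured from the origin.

x_c = 123.90 in, y_c = 45.11 in

plate: A = 250 × 90 = 22500.00, centroid at (125.00, 45.00).
hole: A = −π·14² = -615.75, centroid at (164.00, 41.00).
ΣA = 21884.25 in², ΣAx_c = 2711516.65 in³, ΣAy_c = 987254.16 in³.
x_c = 2711516.65/21884.25 = 123.90 in; y_c = 987254.16/21884.25 = 45.11 in.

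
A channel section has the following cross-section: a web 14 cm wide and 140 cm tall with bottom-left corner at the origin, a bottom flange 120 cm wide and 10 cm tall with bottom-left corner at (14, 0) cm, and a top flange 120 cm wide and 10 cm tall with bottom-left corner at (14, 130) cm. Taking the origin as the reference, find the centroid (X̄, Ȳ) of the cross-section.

web: A = 14 × 140 = 1960.00, centroid at (7.00, 70.00).
bottom flange: A = 120 × 10 = 1200.00, centroid at (74.00, 5.00).
top flange: A = 120 × 10 = 1200.00, centroid at (74.00, 135.00).
ΣA = 4360.00 cm², ΣAX̄ = 191320.00 cm³, ΣAȲ = 305200.00 cm³.
X̄ = 191320.00/4360.00 = 43.88 cm; Ȳ = 305200.00/4360.00 = 70.00 cm.

X̄ = 43.88 cm, Ȳ = 70.00 cm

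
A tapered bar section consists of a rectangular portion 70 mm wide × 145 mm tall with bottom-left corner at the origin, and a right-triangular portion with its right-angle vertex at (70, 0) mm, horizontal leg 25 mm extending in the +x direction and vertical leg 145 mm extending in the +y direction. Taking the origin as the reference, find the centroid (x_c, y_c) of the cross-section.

x_c = 41.57 mm, y_c = 68.84 mm

rectangular portion: A = 70 × 145 = 10150.00, centroid at (35.00, 72.50).
triangular portion: A = ½·25·145 = 1812.50, centroid at (78.33, 48.33).
ΣA = 11962.50 mm²
ΣAx_c = (10150.00)(35.00) + (1812.50)(78.33) = 497229.17 mm³
ΣAy_c = (10150.00)(72.50) + (1812.50)(48.33) = 823479.17 mm³
x_c = 497229.17 / 11962.50 = 41.57 mm
y_c = 823479.17 / 11962.50 = 68.84 mm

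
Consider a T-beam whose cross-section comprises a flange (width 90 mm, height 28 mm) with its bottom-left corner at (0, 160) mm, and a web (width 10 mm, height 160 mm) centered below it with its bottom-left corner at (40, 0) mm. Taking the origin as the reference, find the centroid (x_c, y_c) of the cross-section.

web: A = 10 × 160 = 1600.00, centroid at (45.00, 80.00).
flange: A = 90 × 28 = 2520.00, centroid at (45.00, 174.00).
ΣA = 4120.00 mm², ΣAx_c = 185400.00 mm³, ΣAy_c = 566480.00 mm³.
x_c = 185400.00/4120.00 = 45.00 mm; y_c = 566480.00/4120.00 = 137.50 mm.

x_c = 45.00 mm, y_c = 137.50 mm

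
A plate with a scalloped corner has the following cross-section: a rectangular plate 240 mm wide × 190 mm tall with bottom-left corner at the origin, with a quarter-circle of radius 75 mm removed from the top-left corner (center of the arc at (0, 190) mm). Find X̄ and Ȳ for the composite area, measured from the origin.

X̄ = 129.46 mm, Ȳ = 88.22 mm

Part | A | x̄ᵢ | ȳᵢ | A·x̄ᵢ | A·ȳᵢ
plate | 45600.00 | 120.00 | 95.00 | 5472000.00 | 4332000.00
removed quarter-circle | -4417.86 | 31.83 | 158.17 | -140625.00 | -698769.29
Σ | 41182.14 |  |  | 5331375.00 | 3633230.71
X̄ = 5331375.00 / 41182.14 = 129.46 mm
Ȳ = 3633230.71 / 41182.14 = 88.22 mm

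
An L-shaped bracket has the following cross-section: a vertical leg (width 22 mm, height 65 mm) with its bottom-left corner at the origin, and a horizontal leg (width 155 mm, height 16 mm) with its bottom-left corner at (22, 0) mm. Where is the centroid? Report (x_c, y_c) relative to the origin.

x_c = 67.13 mm, y_c = 16.96 mm

Part | A | x̄ᵢ | ȳᵢ | A·x̄ᵢ | A·ȳᵢ
vertical leg | 1430.00 | 11.00 | 32.50 | 15730.00 | 46475.00
horizontal leg | 2480.00 | 99.50 | 8.00 | 246760.00 | 19840.00
Σ | 3910.00 |  |  | 262490.00 | 66315.00
x_c = 262490.00 / 3910.00 = 67.13 mm
y_c = 66315.00 / 3910.00 = 16.96 mm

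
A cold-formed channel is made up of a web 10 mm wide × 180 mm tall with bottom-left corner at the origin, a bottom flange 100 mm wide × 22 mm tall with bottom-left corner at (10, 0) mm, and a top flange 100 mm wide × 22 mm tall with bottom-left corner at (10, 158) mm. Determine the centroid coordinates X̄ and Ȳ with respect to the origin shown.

web: A = 10 × 180 = 1800.00, centroid at (5.00, 90.00).
bottom flange: A = 100 × 22 = 2200.00, centroid at (60.00, 11.00).
top flange: A = 100 × 22 = 2200.00, centroid at (60.00, 169.00).
ΣA = 6200.00 mm², ΣAX̄ = 273000.00 mm³, ΣAȲ = 558000.00 mm³.
X̄ = 273000.00/6200.00 = 44.03 mm; Ȳ = 558000.00/6200.00 = 90.00 mm.

X̄ = 44.03 mm, Ȳ = 90.00 mm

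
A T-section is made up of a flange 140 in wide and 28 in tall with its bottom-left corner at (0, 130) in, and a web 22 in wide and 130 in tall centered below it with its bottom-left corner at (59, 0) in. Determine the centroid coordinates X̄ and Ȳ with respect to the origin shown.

web: A = 22 × 130 = 2860.00, centroid at (70.00, 65.00).
flange: A = 140 × 28 = 3920.00, centroid at (70.00, 144.00).
ΣA = 6780.00 in², ΣAX̄ = 474600.00 in³, ΣAȲ = 750380.00 in³.
X̄ = 474600.00/6780.00 = 70.00 in; Ȳ = 750380.00/6780.00 = 110.68 in.

X̄ = 70.00 in, Ȳ = 110.68 in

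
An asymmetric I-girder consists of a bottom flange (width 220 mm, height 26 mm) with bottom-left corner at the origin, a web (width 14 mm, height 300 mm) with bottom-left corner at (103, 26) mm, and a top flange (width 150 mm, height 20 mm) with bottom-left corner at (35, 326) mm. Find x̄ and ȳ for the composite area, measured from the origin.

bottom flange: A = 220 × 26 = 5720.00, centroid at (110.00, 13.00).
web: A = 14 × 300 = 4200.00, centroid at (110.00, 176.00).
top flange: A = 150 × 20 = 3000.00, centroid at (110.00, 336.00).
ΣA = 12920.00 mm², ΣAx̄ = 1421200.00 mm³, ΣAȳ = 1821560.00 mm³.
x̄ = 1421200.00/12920.00 = 110.00 mm; ȳ = 1821560.00/12920.00 = 140.99 mm.

x̄ = 110.00 mm, ȳ = 140.99 mm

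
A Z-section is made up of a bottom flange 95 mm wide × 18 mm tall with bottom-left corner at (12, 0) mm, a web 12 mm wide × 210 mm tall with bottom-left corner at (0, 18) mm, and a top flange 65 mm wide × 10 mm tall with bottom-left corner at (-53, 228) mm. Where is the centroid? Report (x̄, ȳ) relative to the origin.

Part | A | x̄ᵢ | ȳᵢ | A·x̄ᵢ | A·ȳᵢ
bottom flange | 1710.00 | 59.50 | 9.00 | 101745.00 | 15390.00
web | 2520.00 | 6.00 | 123.00 | 15120.00 | 309960.00
top flange | 650.00 | -20.50 | 233.00 | -13325.00 | 151450.00
Σ | 4880.00 |  |  | 103540.00 | 476800.00
x̄ = 103540.00 / 4880.00 = 21.22 mm
ȳ = 476800.00 / 4880.00 = 97.70 mm

x̄ = 21.22 mm, ȳ = 97.70 mm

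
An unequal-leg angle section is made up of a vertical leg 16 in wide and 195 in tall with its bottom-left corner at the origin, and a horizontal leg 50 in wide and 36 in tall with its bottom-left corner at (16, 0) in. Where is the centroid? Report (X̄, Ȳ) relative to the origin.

X̄ = 20.07 in, Ȳ = 68.41 in

vertical leg: A = 16 × 195 = 3120.00, centroid at (8.00, 97.50).
horizontal leg: A = 50 × 36 = 1800.00, centroid at (41.00, 18.00).
ΣA = 4920.00 in², ΣAX̄ = 98760.00 in³, ΣAȲ = 336600.00 in³.
X̄ = 98760.00/4920.00 = 20.07 in; Ȳ = 336600.00/4920.00 = 68.41 in.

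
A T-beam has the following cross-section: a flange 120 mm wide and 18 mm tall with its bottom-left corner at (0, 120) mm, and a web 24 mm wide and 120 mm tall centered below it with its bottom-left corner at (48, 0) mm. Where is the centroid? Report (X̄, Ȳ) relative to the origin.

X̄ = 60.00 mm, Ȳ = 89.57 mm

Part | A | x̄ᵢ | ȳᵢ | A·x̄ᵢ | A·ȳᵢ
web | 2880.00 | 60.00 | 60.00 | 172800.00 | 172800.00
flange | 2160.00 | 60.00 | 129.00 | 129600.00 | 278640.00
Σ | 5040.00 |  |  | 302400.00 | 451440.00
X̄ = 302400.00 / 5040.00 = 60.00 mm
Ȳ = 451440.00 / 5040.00 = 89.57 mm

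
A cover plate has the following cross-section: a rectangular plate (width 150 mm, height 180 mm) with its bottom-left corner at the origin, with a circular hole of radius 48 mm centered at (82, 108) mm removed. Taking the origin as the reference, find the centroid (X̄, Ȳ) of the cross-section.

X̄ = 72.44 mm, Ȳ = 83.41 mm

plate: A = 150 × 180 = 27000.00, centroid at (75.00, 90.00).
hole: A = −π·48² = -7238.23, centroid at (82.00, 108.00).
ΣA = 19761.77 mm²
ΣAX̄ = (27000.00)(75.00) + (-7238.23)(82.00) = 1431465.18 mm³
ΣAȲ = (27000.00)(90.00) + (-7238.23)(108.00) = 1648271.22 mm³
X̄ = 1431465.18 / 19761.77 = 72.44 mm
Ȳ = 1648271.22 / 19761.77 = 83.41 mm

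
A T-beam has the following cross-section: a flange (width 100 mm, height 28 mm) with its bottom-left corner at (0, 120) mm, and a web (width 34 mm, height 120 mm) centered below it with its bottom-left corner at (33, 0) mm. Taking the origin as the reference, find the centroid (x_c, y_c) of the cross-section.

Part | A | x̄ᵢ | ȳᵢ | A·x̄ᵢ | A·ȳᵢ
web | 4080.00 | 50.00 | 60.00 | 204000.00 | 244800.00
flange | 2800.00 | 50.00 | 134.00 | 140000.00 | 375200.00
Σ | 6880.00 |  |  | 344000.00 | 620000.00
x_c = 344000.00 / 6880.00 = 50.00 mm
y_c = 620000.00 / 6880.00 = 90.12 mm

x_c = 50.00 mm, y_c = 90.12 mm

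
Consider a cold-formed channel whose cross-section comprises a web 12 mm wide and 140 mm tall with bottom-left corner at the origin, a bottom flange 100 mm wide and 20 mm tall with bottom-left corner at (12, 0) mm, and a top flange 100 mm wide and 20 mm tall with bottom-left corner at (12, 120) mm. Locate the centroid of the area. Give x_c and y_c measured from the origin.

x_c = 45.44 mm, y_c = 70.00 mm

web: A = 12 × 140 = 1680.00, centroid at (6.00, 70.00).
bottom flange: A = 100 × 20 = 2000.00, centroid at (62.00, 10.00).
top flange: A = 100 × 20 = 2000.00, centroid at (62.00, 130.00).
ΣA = 5680.00 mm², ΣAx_c = 258080.00 mm³, ΣAy_c = 397600.00 mm³.
x_c = 258080.00/5680.00 = 45.44 mm; y_c = 397600.00/5680.00 = 70.00 mm.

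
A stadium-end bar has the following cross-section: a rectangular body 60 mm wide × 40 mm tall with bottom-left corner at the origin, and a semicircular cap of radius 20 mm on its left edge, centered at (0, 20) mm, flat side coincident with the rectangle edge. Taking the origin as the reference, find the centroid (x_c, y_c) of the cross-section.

x_c = 22.01 mm, y_c = 20.00 mm

rectangular body: A = 60 × 40 = 2400.00, centroid at (30.00, 20.00).
semicircular end: A = ½π·20² = 628.32, centroid at (-8.49, 20.00).
ΣA = 3028.32 mm²
ΣAx_c = (2400.00)(30.00) + (628.32)(-8.49) = 66666.67 mm³
ΣAy_c = (2400.00)(20.00) + (628.32)(20.00) = 60566.37 mm³
x_c = 66666.67 / 3028.32 = 22.01 mm
y_c = 60566.37 / 3028.32 = 20.00 mm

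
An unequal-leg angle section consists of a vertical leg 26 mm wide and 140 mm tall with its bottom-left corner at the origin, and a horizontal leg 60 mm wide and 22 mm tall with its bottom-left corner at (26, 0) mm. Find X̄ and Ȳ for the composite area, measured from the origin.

X̄ = 24.44 mm, Ȳ = 54.30 mm

vertical leg: A = 26 × 140 = 3640.00, centroid at (13.00, 70.00).
horizontal leg: A = 60 × 22 = 1320.00, centroid at (56.00, 11.00).
ΣA = 4960.00 mm², ΣAX̄ = 121240.00 mm³, ΣAȲ = 269320.00 mm³.
X̄ = 121240.00/4960.00 = 24.44 mm; Ȳ = 269320.00/4960.00 = 54.30 mm.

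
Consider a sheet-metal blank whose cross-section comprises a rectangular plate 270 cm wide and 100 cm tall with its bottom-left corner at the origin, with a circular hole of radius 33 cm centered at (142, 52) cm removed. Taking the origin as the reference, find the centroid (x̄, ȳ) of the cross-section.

x̄ = 133.98 cm, ȳ = 49.71 cm

plate: A = 270 × 100 = 27000.00, centroid at (135.00, 50.00).
hole: A = −π·33² = -3421.19, centroid at (142.00, 52.00).
ΣA = 23578.81 cm², ΣAx̄ = 3159190.40 cm³, ΣAȳ = 1172097.89 cm³.
x̄ = 3159190.40/23578.81 = 133.98 cm; ȳ = 1172097.89/23578.81 = 49.71 cm.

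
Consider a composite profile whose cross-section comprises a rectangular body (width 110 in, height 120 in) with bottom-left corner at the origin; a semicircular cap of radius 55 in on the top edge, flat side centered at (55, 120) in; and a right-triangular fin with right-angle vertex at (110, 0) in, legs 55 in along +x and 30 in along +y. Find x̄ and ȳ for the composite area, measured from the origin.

x̄ = 58.22 in, ȳ = 78.89 in

rectangular body: A = 110 × 120 = 13200.00, centroid at (55.00, 60.00).
semicircular top: A = ½π·55² = 4751.66, centroid at (55.00, 143.34).
triangular fin: A = ½·55·30 = 825.00, centroid at (128.33, 10.00).
ΣA = 18776.66 in², ΣAx̄ = 1093216.24 in³, ΣAȳ = 1481365.73 in³.
x̄ = 1093216.24/18776.66 = 58.22 in; ȳ = 1481365.73/18776.66 = 78.89 in.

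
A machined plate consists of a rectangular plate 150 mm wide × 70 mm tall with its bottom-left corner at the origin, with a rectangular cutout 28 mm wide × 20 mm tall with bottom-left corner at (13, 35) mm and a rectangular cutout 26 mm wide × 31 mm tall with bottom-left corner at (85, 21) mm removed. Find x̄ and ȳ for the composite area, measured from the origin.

Part | A | x̄ᵢ | ȳᵢ | A·x̄ᵢ | A·ȳᵢ
plate | 10500.00 | 75.00 | 35.00 | 787500.00 | 367500.00
hole 1 | -560.00 | 27.00 | 45.00 | -15120.00 | -25200.00
hole 2 | -806.00 | 98.00 | 36.50 | -78988.00 | -29419.00
Σ | 9134.00 |  |  | 693392.00 | 312881.00
x̄ = 693392.00 / 9134.00 = 75.91 mm
ȳ = 312881.00 / 9134.00 = 34.25 mm

x̄ = 75.91 mm, ȳ = 34.25 mm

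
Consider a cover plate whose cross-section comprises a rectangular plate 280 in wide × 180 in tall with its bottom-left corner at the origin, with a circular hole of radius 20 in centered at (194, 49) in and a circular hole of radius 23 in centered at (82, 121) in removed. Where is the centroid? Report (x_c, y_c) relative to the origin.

x_c = 140.60 in, y_c = 90.00 in

Part | A | x̄ᵢ | ȳᵢ | A·x̄ᵢ | A·ȳᵢ
plate | 50400.00 | 140.00 | 90.00 | 7056000.00 | 4536000.00
hole 1 | -1256.64 | 194.00 | 49.00 | -243787.59 | -61575.22
hole 2 | -1661.90 | 82.00 | 121.00 | -136276.01 | -201090.20
Σ | 47481.46 |  |  | 6675936.40 | 4273334.58
x_c = 6675936.40 / 47481.46 = 140.60 in
y_c = 4273334.58 / 47481.46 = 90.00 in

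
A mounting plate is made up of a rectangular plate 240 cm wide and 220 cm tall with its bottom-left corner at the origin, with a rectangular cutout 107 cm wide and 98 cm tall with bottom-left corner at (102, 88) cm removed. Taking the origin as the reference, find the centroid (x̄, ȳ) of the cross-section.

x̄ = 111.20 cm, ȳ = 103.31 cm

plate: A = 240 × 220 = 52800.00, centroid at (120.00, 110.00).
hole: A = −(107 × 98) = -10486.00, centroid at (155.50, 137.00).
ΣA = 42314.00 cm², ΣAx̄ = 4705427.00 cm³, ΣAȳ = 4371418.00 cm³.
x̄ = 4705427.00/42314.00 = 111.20 cm; ȳ = 4371418.00/42314.00 = 103.31 cm.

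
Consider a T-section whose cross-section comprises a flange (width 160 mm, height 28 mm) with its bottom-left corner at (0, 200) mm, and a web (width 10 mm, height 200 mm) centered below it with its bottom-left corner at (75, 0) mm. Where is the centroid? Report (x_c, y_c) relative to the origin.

Part | A | x̄ᵢ | ȳᵢ | A·x̄ᵢ | A·ȳᵢ
web | 2000.00 | 80.00 | 100.00 | 160000.00 | 200000.00
flange | 4480.00 | 80.00 | 214.00 | 358400.00 | 958720.00
Σ | 6480.00 |  |  | 518400.00 | 1158720.00
x_c = 518400.00 / 6480.00 = 80.00 mm
y_c = 1158720.00 / 6480.00 = 178.81 mm

x_c = 80.00 mm, y_c = 178.81 mm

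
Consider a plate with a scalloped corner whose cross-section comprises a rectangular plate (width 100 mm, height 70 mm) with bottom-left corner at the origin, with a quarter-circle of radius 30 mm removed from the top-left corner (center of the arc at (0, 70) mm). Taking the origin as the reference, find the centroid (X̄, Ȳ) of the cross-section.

X̄ = 54.19 mm, Ȳ = 32.50 mm

Part | A | x̄ᵢ | ȳᵢ | A·x̄ᵢ | A·ȳᵢ
plate | 7000.00 | 50.00 | 35.00 | 350000.00 | 245000.00
removed quarter-circle | -706.86 | 12.73 | 57.27 | -9000.00 | -40480.08
Σ | 6293.14 |  |  | 341000.00 | 204519.92
X̄ = 341000.00 / 6293.14 = 54.19 mm
Ȳ = 204519.92 / 6293.14 = 32.50 mm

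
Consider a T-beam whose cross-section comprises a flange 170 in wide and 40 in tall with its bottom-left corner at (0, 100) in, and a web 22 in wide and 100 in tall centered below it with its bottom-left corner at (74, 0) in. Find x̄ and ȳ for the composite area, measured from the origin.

x̄ = 85.00 in, ȳ = 102.89 in

web: A = 22 × 100 = 2200.00, centroid at (85.00, 50.00).
flange: A = 170 × 40 = 6800.00, centroid at (85.00, 120.00).
ΣA = 9000.00 in², ΣAx̄ = 765000.00 in³, ΣAȳ = 926000.00 in³.
x̄ = 765000.00/9000.00 = 85.00 in; ȳ = 926000.00/9000.00 = 102.89 in.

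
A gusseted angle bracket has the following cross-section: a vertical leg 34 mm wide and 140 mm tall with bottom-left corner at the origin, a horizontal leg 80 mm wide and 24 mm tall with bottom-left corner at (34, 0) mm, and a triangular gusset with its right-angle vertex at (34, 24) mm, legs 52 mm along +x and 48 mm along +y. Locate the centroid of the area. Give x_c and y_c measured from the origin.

x_c = 36.21 mm, y_c = 51.23 mm

vertical leg: A = 34 × 140 = 4760.00, centroid at (17.00, 70.00).
horizontal leg: A = 80 × 24 = 1920.00, centroid at (74.00, 12.00).
gusset: A = ½·52·48 = 1248.00, centroid at (51.33, 40.00).
ΣA = 7928.00 mm²
ΣAx_c = (4760.00)(17.00) + (1920.00)(74.00) + (1248.00)(51.33) = 287064.00 mm³
ΣAy_c = (4760.00)(70.00) + (1920.00)(12.00) + (1248.00)(40.00) = 406160.00 mm³
x_c = 287064.00 / 7928.00 = 36.21 mm
y_c = 406160.00 / 7928.00 = 51.23 mm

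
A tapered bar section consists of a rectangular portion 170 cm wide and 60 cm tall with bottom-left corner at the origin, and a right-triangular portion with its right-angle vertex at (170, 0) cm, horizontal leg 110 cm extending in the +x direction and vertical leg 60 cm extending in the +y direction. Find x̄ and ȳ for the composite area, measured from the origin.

x̄ = 114.74 cm, ȳ = 27.56 cm

Part | A | x̄ᵢ | ȳᵢ | A·x̄ᵢ | A·ȳᵢ
rectangular portion | 10200.00 | 85.00 | 30.00 | 867000.00 | 306000.00
triangular portion | 3300.00 | 206.67 | 20.00 | 682000.00 | 66000.00
Σ | 13500.00 |  |  | 1549000.00 | 372000.00
x̄ = 1549000.00 / 13500.00 = 114.74 cm
ȳ = 372000.00 / 13500.00 = 27.56 cm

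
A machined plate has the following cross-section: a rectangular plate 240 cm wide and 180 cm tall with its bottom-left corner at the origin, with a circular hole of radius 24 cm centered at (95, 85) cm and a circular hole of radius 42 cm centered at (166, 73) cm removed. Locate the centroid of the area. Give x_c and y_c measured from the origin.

plate: A = 240 × 180 = 43200.00, centroid at (120.00, 90.00).
hole 1: A = −π·24² = -1809.56, centroid at (95.00, 85.00).
hole 2: A = −π·42² = -5541.77, centroid at (166.00, 73.00).
ΣA = 35848.67 cm², ΣAx_c = 4092158.32 cm³, ΣAy_c = 3329638.45 cm³.
x_c = 4092158.32/35848.67 = 114.15 cm; y_c = 3329638.45/35848.67 = 92.88 cm.

x_c = 114.15 cm, y_c = 92.88 cm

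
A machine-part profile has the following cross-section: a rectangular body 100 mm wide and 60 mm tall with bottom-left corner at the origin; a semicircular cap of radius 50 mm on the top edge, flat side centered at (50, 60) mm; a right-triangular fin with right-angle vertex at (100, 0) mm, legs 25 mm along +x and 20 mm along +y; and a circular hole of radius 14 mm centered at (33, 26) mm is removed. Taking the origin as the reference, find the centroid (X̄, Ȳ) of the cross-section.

Part | A | x̄ᵢ | ȳᵢ | A·x̄ᵢ | A·ȳᵢ
rectangular body | 6000.00 | 50.00 | 30.00 | 300000.00 | 180000.00
semicircular top | 3926.99 | 50.00 | 81.22 | 196349.54 | 318952.78
triangular fin | 250.00 | 108.33 | 6.67 | 27083.33 | 1666.67
hole | -615.75 | 33.00 | 26.00 | -20319.82 | -16009.56
Σ | 9561.24 |  |  | 503113.05 | 484609.89
X̄ = 503113.05 / 9561.24 = 52.62 mm
Ȳ = 484609.89 / 9561.24 = 50.68 mm

X̄ = 52.62 mm, Ȳ = 50.68 mm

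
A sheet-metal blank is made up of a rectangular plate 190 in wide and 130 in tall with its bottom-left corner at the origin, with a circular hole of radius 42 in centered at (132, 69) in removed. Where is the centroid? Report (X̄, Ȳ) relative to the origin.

X̄ = 84.30 in, Ȳ = 63.84 in

Part | A | x̄ᵢ | ȳᵢ | A·x̄ᵢ | A·ȳᵢ
plate | 24700.00 | 95.00 | 65.00 | 2346500.00 | 1605500.00
hole | -5541.77 | 132.00 | 69.00 | -731513.57 | -382382.09
Σ | 19158.23 |  |  | 1614986.43 | 1223117.91
X̄ = 1614986.43 / 19158.23 = 84.30 in
Ȳ = 1223117.91 / 19158.23 = 63.84 in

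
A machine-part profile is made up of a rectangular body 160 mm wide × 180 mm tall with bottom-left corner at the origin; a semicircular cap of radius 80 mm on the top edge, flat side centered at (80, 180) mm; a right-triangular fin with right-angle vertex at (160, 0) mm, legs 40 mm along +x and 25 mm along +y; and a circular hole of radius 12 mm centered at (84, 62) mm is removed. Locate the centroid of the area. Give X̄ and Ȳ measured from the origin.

rectangular body: A = 160 × 180 = 28800.00, centroid at (80.00, 90.00).
semicircular top: A = ½π·80² = 10053.10, centroid at (80.00, 213.95).
triangular fin: A = ½·40·25 = 500.00, centroid at (173.33, 8.33).
hole: A = −π·12² = -452.39, centroid at (84.00, 62.00).
ΣA = 38900.71 mm², ΣAX̄ = 3156913.68 mm³, ΣAȲ = 4719009.23 mm³.
X̄ = 3156913.68/38900.71 = 81.15 mm; Ȳ = 4719009.23/38900.71 = 121.31 mm.

X̄ = 81.15 mm, Ȳ = 121.31 mm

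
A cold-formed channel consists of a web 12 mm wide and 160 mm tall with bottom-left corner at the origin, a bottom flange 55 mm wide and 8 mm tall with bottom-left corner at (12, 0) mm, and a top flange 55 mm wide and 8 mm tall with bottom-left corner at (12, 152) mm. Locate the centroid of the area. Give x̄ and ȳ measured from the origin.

web: A = 12 × 160 = 1920.00, centroid at (6.00, 80.00).
bottom flange: A = 55 × 8 = 440.00, centroid at (39.50, 4.00).
top flange: A = 55 × 8 = 440.00, centroid at (39.50, 156.00).
ΣA = 2800.00 mm², ΣAx̄ = 46280.00 mm³, ΣAȳ = 224000.00 mm³.
x̄ = 46280.00/2800.00 = 16.53 mm; ȳ = 224000.00/2800.00 = 80.00 mm.

x̄ = 16.53 mm, ȳ = 80.00 mm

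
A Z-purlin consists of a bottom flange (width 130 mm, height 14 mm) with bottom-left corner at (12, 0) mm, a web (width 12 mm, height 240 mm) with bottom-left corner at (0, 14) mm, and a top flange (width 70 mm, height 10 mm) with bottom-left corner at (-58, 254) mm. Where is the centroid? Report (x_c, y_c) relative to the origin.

x_c = 26.17 mm, y_c = 107.40 mm

bottom flange: A = 130 × 14 = 1820.00, centroid at (77.00, 7.00).
web: A = 12 × 240 = 2880.00, centroid at (6.00, 134.00).
top flange: A = 70 × 10 = 700.00, centroid at (-23.00, 259.00).
ΣA = 5400.00 mm²
ΣAx_c = (1820.00)(77.00) + (2880.00)(6.00) + (700.00)(-23.00) = 141320.00 mm³
ΣAy_c = (1820.00)(7.00) + (2880.00)(134.00) + (700.00)(259.00) = 579960.00 mm³
x_c = 141320.00 / 5400.00 = 26.17 mm
y_c = 579960.00 / 5400.00 = 107.40 mm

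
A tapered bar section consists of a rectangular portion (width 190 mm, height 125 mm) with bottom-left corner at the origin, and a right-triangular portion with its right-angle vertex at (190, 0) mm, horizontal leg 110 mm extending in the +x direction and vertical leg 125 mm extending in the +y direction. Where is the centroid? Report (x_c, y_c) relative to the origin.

x_c = 124.56 mm, y_c = 57.82 mm

rectangular portion: A = 190 × 125 = 23750.00, centroid at (95.00, 62.50).
triangular portion: A = ½·110·125 = 6875.00, centroid at (226.67, 41.67).
ΣA = 30625.00 mm², ΣAx_c = 3814583.33 mm³, ΣAy_c = 1770833.33 mm³.
x_c = 3814583.33/30625.00 = 124.56 mm; y_c = 1770833.33/30625.00 = 57.82 mm.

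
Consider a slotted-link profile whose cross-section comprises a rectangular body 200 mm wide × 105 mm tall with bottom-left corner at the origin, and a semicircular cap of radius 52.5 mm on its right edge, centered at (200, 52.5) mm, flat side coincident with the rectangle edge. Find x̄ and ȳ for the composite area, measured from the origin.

Part | A | x̄ᵢ | ȳᵢ | A·x̄ᵢ | A·ȳᵢ
rectangular body | 21000.00 | 100.00 | 52.50 | 2100000.00 | 1102500.00
semicircular end | 4329.51 | 222.28 | 52.50 | 962370.23 | 227299.14
Σ | 25329.51 |  |  | 3062370.23 | 1329799.14
x̄ = 3062370.23 / 25329.51 = 120.90 mm
ȳ = 1329799.14 / 25329.51 = 52.50 mm

x̄ = 120.90 mm, ȳ = 52.50 mm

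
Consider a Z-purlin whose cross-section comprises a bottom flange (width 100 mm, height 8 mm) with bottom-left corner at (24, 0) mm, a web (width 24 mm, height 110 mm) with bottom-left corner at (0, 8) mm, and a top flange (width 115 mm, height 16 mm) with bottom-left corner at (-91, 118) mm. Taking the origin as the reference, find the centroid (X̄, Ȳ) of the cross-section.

X̄ = 5.54 mm, Ȳ = 76.02 mm

bottom flange: A = 100 × 8 = 800.00, centroid at (74.00, 4.00).
web: A = 24 × 110 = 2640.00, centroid at (12.00, 63.00).
top flange: A = 115 × 16 = 1840.00, centroid at (-33.50, 126.00).
ΣA = 5280.00 mm²
ΣAX̄ = (800.00)(74.00) + (2640.00)(12.00) + (1840.00)(-33.50) = 29240.00 mm³
ΣAȲ = (800.00)(4.00) + (2640.00)(63.00) + (1840.00)(126.00) = 401360.00 mm³
X̄ = 29240.00 / 5280.00 = 5.54 mm
Ȳ = 401360.00 / 5280.00 = 76.02 mm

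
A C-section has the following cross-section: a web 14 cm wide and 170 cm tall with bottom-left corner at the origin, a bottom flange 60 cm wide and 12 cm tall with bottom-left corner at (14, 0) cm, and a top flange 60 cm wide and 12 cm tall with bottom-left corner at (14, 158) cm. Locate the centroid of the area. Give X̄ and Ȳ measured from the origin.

X̄ = 20.95 cm, Ȳ = 85.00 cm

Part | A | x̄ᵢ | ȳᵢ | A·x̄ᵢ | A·ȳᵢ
web | 2380.00 | 7.00 | 85.00 | 16660.00 | 202300.00
bottom flange | 720.00 | 44.00 | 6.00 | 31680.00 | 4320.00
top flange | 720.00 | 44.00 | 164.00 | 31680.00 | 118080.00
Σ | 3820.00 |  |  | 80020.00 | 324700.00
X̄ = 80020.00 / 3820.00 = 20.95 cm
Ȳ = 324700.00 / 3820.00 = 85.00 cm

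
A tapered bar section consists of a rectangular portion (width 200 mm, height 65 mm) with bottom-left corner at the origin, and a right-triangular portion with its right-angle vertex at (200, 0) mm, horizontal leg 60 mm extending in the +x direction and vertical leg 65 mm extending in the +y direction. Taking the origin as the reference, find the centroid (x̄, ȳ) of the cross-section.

rectangular portion: A = 200 × 65 = 13000.00, centroid at (100.00, 32.50).
triangular portion: A = ½·60·65 = 1950.00, centroid at (220.00, 21.67).
ΣA = 14950.00 mm²
ΣAx̄ = (13000.00)(100.00) + (1950.00)(220.00) = 1729000.00 mm³
ΣAȳ = (13000.00)(32.50) + (1950.00)(21.67) = 464750.00 mm³
x̄ = 1729000.00 / 14950.00 = 115.65 mm
ȳ = 464750.00 / 14950.00 = 31.09 mm

x̄ = 115.65 mm, ȳ = 31.09 mm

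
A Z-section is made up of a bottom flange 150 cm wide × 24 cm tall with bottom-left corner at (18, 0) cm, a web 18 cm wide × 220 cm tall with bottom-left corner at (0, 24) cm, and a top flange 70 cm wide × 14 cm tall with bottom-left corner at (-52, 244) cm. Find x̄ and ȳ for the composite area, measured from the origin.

bottom flange: A = 150 × 24 = 3600.00, centroid at (93.00, 12.00).
web: A = 18 × 220 = 3960.00, centroid at (9.00, 134.00).
top flange: A = 70 × 14 = 980.00, centroid at (-17.00, 251.00).
ΣA = 8540.00 cm², ΣAx̄ = 353780.00 cm³, ΣAȳ = 819820.00 cm³.
x̄ = 353780.00/8540.00 = 41.43 cm; ȳ = 819820.00/8540.00 = 96.00 cm.

x̄ = 41.43 cm, ȳ = 96.00 cm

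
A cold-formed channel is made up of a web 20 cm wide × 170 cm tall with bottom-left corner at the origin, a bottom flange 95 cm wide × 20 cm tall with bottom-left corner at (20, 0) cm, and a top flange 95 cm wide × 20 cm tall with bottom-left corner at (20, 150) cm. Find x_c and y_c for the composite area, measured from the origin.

web: A = 20 × 170 = 3400.00, centroid at (10.00, 85.00).
bottom flange: A = 95 × 20 = 1900.00, centroid at (67.50, 10.00).
top flange: A = 95 × 20 = 1900.00, centroid at (67.50, 160.00).
ΣA = 7200.00 cm², ΣAx_c = 290500.00 cm³, ΣAy_c = 612000.00 cm³.
x_c = 290500.00/7200.00 = 40.35 cm; y_c = 612000.00/7200.00 = 85.00 cm.

x_c = 40.35 cm, y_c = 85.00 cm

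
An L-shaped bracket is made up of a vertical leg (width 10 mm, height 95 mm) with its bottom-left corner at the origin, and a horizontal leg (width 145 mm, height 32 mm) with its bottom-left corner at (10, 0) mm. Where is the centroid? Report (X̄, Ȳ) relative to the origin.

vertical leg: A = 10 × 95 = 950.00, centroid at (5.00, 47.50).
horizontal leg: A = 145 × 32 = 4640.00, centroid at (82.50, 16.00).
ΣA = 5590.00 mm²
ΣAX̄ = (950.00)(5.00) + (4640.00)(82.50) = 387550.00 mm³
ΣAȲ = (950.00)(47.50) + (4640.00)(16.00) = 119365.00 mm³
X̄ = 387550.00 / 5590.00 = 69.33 mm
Ȳ = 119365.00 / 5590.00 = 21.35 mm

X̄ = 69.33 mm, Ȳ = 21.35 mm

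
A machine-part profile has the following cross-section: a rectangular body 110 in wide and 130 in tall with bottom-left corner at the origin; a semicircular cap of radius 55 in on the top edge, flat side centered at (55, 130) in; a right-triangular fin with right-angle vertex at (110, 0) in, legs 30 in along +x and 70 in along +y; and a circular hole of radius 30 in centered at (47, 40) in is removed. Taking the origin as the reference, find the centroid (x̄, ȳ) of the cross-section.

x̄ = 60.26 in, ȳ = 90.86 in

rectangular body: A = 110 × 130 = 14300.00, centroid at (55.00, 65.00).
semicircular top: A = ½π·55² = 4751.66, centroid at (55.00, 153.34).
triangular fin: A = ½·30·70 = 1050.00, centroid at (120.00, 23.33).
hole: A = −π·30² = -2827.43, centroid at (47.00, 40.00).
ΣA = 17274.23 in²
ΣAx̄ = (14300.00)(55.00) + (4751.66)(55.00) + (1050.00)(120.00) + (-2827.43)(47.00) = 1040951.87 in³
ΣAȳ = (14300.00)(65.00) + (4751.66)(153.34) + (1050.00)(23.33) + (-2827.43)(40.00) = 1569534.99 in³
x̄ = 1040951.87 / 17274.23 = 60.26 in
ȳ = 1569534.99 / 17274.23 = 90.86 in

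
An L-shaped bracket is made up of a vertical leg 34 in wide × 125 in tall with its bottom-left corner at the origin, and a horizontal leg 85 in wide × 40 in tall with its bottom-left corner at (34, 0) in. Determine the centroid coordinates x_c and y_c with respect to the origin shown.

x_c = 43.44 in, y_c = 43.61 in

Part | A | x̄ᵢ | ȳᵢ | A·x̄ᵢ | A·ȳᵢ
vertical leg | 4250.00 | 17.00 | 62.50 | 72250.00 | 265625.00
horizontal leg | 3400.00 | 76.50 | 20.00 | 260100.00 | 68000.00
Σ | 7650.00 |  |  | 332350.00 | 333625.00
x_c = 332350.00 / 7650.00 = 43.44 in
y_c = 333625.00 / 7650.00 = 43.61 in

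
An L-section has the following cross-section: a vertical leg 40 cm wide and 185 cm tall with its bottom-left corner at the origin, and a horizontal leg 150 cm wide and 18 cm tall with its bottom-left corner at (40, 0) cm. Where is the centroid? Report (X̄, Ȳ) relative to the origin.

X̄ = 45.40 cm, Ȳ = 70.18 cm

vertical leg: A = 40 × 185 = 7400.00, centroid at (20.00, 92.50).
horizontal leg: A = 150 × 18 = 2700.00, centroid at (115.00, 9.00).
ΣA = 10100.00 cm²
ΣAX̄ = (7400.00)(20.00) + (2700.00)(115.00) = 458500.00 cm³
ΣAȲ = (7400.00)(92.50) + (2700.00)(9.00) = 708800.00 cm³
X̄ = 458500.00 / 10100.00 = 45.40 cm
Ȳ = 708800.00 / 10100.00 = 70.18 cm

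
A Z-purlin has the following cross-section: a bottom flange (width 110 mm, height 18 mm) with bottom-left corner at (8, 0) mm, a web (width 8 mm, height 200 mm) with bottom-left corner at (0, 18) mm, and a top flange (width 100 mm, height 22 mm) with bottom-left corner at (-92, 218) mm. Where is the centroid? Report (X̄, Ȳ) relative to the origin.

X̄ = 6.70 mm, Ȳ = 122.91 mm

Part | A | x̄ᵢ | ȳᵢ | A·x̄ᵢ | A·ȳᵢ
bottom flange | 1980.00 | 63.00 | 9.00 | 124740.00 | 17820.00
web | 1600.00 | 4.00 | 118.00 | 6400.00 | 188800.00
top flange | 2200.00 | -42.00 | 229.00 | -92400.00 | 503800.00
Σ | 5780.00 |  |  | 38740.00 | 710420.00
X̄ = 38740.00 / 5780.00 = 6.70 mm
Ȳ = 710420.00 / 5780.00 = 122.91 mm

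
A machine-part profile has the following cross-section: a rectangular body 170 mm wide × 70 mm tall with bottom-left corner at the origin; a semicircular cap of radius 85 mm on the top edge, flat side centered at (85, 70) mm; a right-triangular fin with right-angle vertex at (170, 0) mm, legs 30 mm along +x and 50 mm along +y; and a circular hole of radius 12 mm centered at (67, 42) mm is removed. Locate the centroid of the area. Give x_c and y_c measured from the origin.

Part | A | x̄ᵢ | ȳᵢ | A·x̄ᵢ | A·ȳᵢ
rectangular body | 11900.00 | 85.00 | 35.00 | 1011500.00 | 416500.00
semicircular top | 11349.00 | 85.00 | 106.08 | 964665.29 | 1203846.91
triangular fin | 750.00 | 180.00 | 16.67 | 135000.00 | 12500.00
hole | -452.39 | 67.00 | 42.00 | -30310.09 | -19000.35
Σ | 23546.61 |  |  | 2080855.21 | 1613846.56
x_c = 2080855.21 / 23546.61 = 88.37 mm
y_c = 1613846.56 / 23546.61 = 68.54 mm

x_c = 88.37 mm, y_c = 68.54 mm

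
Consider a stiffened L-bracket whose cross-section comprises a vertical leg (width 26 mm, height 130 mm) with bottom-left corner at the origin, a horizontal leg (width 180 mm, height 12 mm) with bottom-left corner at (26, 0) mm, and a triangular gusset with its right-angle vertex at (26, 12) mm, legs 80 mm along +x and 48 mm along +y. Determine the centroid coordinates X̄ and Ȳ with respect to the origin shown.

X̄ = 53.03 mm, Ȳ = 38.39 mm

Part | A | x̄ᵢ | ȳᵢ | A·x̄ᵢ | A·ȳᵢ
vertical leg | 3380.00 | 13.00 | 65.00 | 43940.00 | 219700.00
horizontal leg | 2160.00 | 116.00 | 6.00 | 250560.00 | 12960.00
gusset | 1920.00 | 52.67 | 28.00 | 101120.00 | 53760.00
Σ | 7460.00 |  |  | 395620.00 | 286420.00
X̄ = 395620.00 / 7460.00 = 53.03 mm
Ȳ = 286420.00 / 7460.00 = 38.39 mm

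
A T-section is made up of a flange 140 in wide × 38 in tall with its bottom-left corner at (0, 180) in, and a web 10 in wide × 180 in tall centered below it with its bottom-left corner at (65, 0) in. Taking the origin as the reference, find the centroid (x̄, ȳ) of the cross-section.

web: A = 10 × 180 = 1800.00, centroid at (70.00, 90.00).
flange: A = 140 × 38 = 5320.00, centroid at (70.00, 199.00).
ΣA = 7120.00 in², ΣAx̄ = 498400.00 in³, ΣAȳ = 1220680.00 in³.
x̄ = 498400.00/7120.00 = 70.00 in; ȳ = 1220680.00/7120.00 = 171.44 in.

x̄ = 70.00 in, ȳ = 171.44 in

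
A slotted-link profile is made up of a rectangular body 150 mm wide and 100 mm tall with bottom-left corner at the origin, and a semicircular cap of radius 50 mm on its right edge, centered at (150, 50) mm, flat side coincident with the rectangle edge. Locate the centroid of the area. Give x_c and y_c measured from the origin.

rectangular body: A = 150 × 100 = 15000.00, centroid at (75.00, 50.00).
semicircular end: A = ½π·50² = 3926.99, centroid at (171.22, 50.00).
ΣA = 18926.99 mm²
ΣAx_c = (15000.00)(75.00) + (3926.99)(171.22) = 1797381.96 mm³
ΣAy_c = (15000.00)(50.00) + (3926.99)(50.00) = 946349.54 mm³
x_c = 1797381.96 / 18926.99 = 94.96 mm
y_c = 946349.54 / 18926.99 = 50.00 mm

x_c = 94.96 mm, y_c = 50.00 mm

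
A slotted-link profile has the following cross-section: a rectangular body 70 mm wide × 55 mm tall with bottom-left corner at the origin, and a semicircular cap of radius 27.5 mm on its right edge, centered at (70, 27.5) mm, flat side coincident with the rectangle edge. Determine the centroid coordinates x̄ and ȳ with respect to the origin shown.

x̄ = 46.00 mm, ȳ = 27.50 mm

rectangular body: A = 70 × 55 = 3850.00, centroid at (35.00, 27.50).
semicircular end: A = ½π·27.5² = 1187.91, centroid at (81.67, 27.50).
ΣA = 5037.91 mm², ΣAx̄ = 231768.61 mm³, ΣAȳ = 138542.65 mm³.
x̄ = 231768.61/5037.91 = 46.00 mm; ȳ = 138542.65/5037.91 = 27.50 mm.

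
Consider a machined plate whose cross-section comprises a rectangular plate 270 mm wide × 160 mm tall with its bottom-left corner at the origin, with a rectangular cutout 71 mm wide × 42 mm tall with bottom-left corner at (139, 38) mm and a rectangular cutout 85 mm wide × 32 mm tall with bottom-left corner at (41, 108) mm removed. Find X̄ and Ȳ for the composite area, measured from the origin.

X̄ = 135.59 mm, Ȳ = 78.48 mm

plate: A = 270 × 160 = 43200.00, centroid at (135.00, 80.00).
hole 1: A = −(71 × 42) = -2982.00, centroid at (174.50, 59.00).
hole 2: A = −(85 × 32) = -2720.00, centroid at (83.50, 124.00).
ΣA = 37498.00 mm²
ΣAX̄ = (43200.00)(135.00) + (-2982.00)(174.50) + (-2720.00)(83.50) = 5084521.00 mm³
ΣAȲ = (43200.00)(80.00) + (-2982.00)(59.00) + (-2720.00)(124.00) = 2942782.00 mm³
X̄ = 5084521.00 / 37498.00 = 135.59 mm
Ȳ = 2942782.00 / 37498.00 = 78.48 mm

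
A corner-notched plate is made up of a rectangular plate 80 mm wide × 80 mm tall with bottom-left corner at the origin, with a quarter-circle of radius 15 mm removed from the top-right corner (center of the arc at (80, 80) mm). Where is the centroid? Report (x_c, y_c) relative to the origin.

x_c = 39.04 mm, y_c = 39.04 mm

plate: A = 80 × 80 = 6400.00, centroid at (40.00, 40.00).
removed quarter-circle: A = −¼π·15² = -176.71, centroid at (73.63, 73.63).
ΣA = 6223.29 mm²
ΣAx_c = (6400.00)(40.00) + (-176.71)(73.63) = 242987.83 mm³
ΣAy_c = (6400.00)(40.00) + (-176.71)(73.63) = 242987.83 mm³
x_c = 242987.83 / 6223.29 = 39.04 mm
y_c = 242987.83 / 6223.29 = 39.04 mm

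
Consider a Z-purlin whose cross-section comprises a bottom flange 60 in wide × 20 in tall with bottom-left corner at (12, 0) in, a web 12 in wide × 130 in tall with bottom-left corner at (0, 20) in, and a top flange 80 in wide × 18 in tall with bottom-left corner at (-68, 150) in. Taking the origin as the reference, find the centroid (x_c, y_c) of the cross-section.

Part | A | x̄ᵢ | ȳᵢ | A·x̄ᵢ | A·ȳᵢ
bottom flange | 1200.00 | 42.00 | 10.00 | 50400.00 | 12000.00
web | 1560.00 | 6.00 | 85.00 | 9360.00 | 132600.00
top flange | 1440.00 | -28.00 | 159.00 | -40320.00 | 228960.00
Σ | 4200.00 |  |  | 19440.00 | 373560.00
x_c = 19440.00 / 4200.00 = 4.63 in
y_c = 373560.00 / 4200.00 = 88.94 in

x_c = 4.63 in, y_c = 88.94 in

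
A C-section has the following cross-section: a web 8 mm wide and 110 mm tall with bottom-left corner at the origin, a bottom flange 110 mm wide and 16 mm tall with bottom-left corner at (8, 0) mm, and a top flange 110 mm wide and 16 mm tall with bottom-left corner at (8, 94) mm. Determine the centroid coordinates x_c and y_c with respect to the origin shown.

web: A = 8 × 110 = 880.00, centroid at (4.00, 55.00).
bottom flange: A = 110 × 16 = 1760.00, centroid at (63.00, 8.00).
top flange: A = 110 × 16 = 1760.00, centroid at (63.00, 102.00).
ΣA = 4400.00 mm², ΣAx_c = 225280.00 mm³, ΣAy_c = 242000.00 mm³.
x_c = 225280.00/4400.00 = 51.20 mm; y_c = 242000.00/4400.00 = 55.00 mm.

x_c = 51.20 mm, y_c = 55.00 mm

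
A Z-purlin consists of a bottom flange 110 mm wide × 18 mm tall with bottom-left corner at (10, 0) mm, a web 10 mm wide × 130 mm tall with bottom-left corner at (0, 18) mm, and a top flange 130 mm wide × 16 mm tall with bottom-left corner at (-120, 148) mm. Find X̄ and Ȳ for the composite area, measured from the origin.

bottom flange: A = 110 × 18 = 1980.00, centroid at (65.00, 9.00).
web: A = 10 × 130 = 1300.00, centroid at (5.00, 83.00).
top flange: A = 130 × 16 = 2080.00, centroid at (-55.00, 156.00).
ΣA = 5360.00 mm², ΣAX̄ = 20800.00 mm³, ΣAȲ = 450200.00 mm³.
X̄ = 20800.00/5360.00 = 3.88 mm; Ȳ = 450200.00/5360.00 = 83.99 mm.

X̄ = 3.88 mm, Ȳ = 83.99 mm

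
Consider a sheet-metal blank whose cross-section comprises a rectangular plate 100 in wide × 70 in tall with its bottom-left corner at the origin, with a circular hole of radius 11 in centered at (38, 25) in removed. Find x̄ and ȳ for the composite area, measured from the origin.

Part | A | x̄ᵢ | ȳᵢ | A·x̄ᵢ | A·ȳᵢ
plate | 7000.00 | 50.00 | 35.00 | 350000.00 | 245000.00
hole | -380.13 | 38.00 | 25.00 | -14445.04 | -9503.32
Σ | 6619.87 |  |  | 335554.96 | 235496.68
x̄ = 335554.96 / 6619.87 = 50.69 in
ȳ = 235496.68 / 6619.87 = 35.57 in

x̄ = 50.69 in, ȳ = 35.57 in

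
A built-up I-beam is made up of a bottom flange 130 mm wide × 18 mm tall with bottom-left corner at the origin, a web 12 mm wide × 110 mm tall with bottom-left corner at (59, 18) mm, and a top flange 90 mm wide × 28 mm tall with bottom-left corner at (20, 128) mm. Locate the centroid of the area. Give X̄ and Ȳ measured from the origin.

X̄ = 65.00 mm, Ȳ = 76.90 mm

Part | A | x̄ᵢ | ȳᵢ | A·x̄ᵢ | A·ȳᵢ
bottom flange | 2340.00 | 65.00 | 9.00 | 152100.00 | 21060.00
web | 1320.00 | 65.00 | 73.00 | 85800.00 | 96360.00
top flange | 2520.00 | 65.00 | 142.00 | 163800.00 | 357840.00
Σ | 6180.00 |  |  | 401700.00 | 475260.00
X̄ = 401700.00 / 6180.00 = 65.00 mm
Ȳ = 475260.00 / 6180.00 = 76.90 mm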